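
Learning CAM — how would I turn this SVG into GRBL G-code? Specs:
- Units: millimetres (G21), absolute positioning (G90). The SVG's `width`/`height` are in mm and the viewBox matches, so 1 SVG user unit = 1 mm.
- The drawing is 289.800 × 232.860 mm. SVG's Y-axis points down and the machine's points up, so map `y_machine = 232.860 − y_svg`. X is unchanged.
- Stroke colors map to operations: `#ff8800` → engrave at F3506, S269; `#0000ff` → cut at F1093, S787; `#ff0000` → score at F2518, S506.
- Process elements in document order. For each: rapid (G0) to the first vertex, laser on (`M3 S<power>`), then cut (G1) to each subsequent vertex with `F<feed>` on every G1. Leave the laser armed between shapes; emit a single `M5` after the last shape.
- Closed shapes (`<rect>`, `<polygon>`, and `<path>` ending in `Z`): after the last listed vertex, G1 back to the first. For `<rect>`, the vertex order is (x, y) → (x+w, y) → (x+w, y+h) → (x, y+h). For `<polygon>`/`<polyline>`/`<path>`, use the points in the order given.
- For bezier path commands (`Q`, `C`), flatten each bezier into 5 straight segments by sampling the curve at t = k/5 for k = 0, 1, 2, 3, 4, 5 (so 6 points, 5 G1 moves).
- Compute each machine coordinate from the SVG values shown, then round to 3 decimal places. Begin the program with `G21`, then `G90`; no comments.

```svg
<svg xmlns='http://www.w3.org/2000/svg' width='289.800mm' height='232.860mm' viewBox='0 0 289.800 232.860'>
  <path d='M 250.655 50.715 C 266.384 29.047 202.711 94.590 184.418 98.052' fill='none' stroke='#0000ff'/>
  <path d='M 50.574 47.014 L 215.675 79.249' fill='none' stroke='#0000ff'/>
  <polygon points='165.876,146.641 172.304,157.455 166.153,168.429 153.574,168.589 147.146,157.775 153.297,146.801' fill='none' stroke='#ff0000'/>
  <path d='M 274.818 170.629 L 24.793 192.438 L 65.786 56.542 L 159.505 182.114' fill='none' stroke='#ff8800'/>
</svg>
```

G21
G90
G0 X250.655 Y182.145
M3 S787
G1 X251.562 Y185.875 F1093
G1 X239.403 Y175.840 F1093
G1 X220.166 Y159.207 F1093
G1 X199.841 Y143.141 F1093
G1 X184.418 Y134.808 F1093
G0 X50.574 Y185.846
M3 S787
G1 X215.675 Y153.611 F1093
G0 X165.876 Y86.219
M3 S506
G1 X172.304 Y75.405 F2518
G1 X166.153 Y64.431 F2518
G1 X153.574 Y64.271 F2518
G1 X147.146 Y75.085 F2518
G1 X153.297 Y86.059 F2518
G1 X165.876 Y86.219 F2518
G0 X274.818 Y62.231
M3 S269
G1 X24.793 Y40.422 F3506
G1 X65.786 Y176.318 F3506
G1 X159.505 Y50.746 F3506
M5

1 u = 1 mm; y_m = 232.860 − y.

[1] `<path>` cubic bezier, #0000ff→cut S787 F1093: (250.655,182.145) → (251.562,185.875) → (239.403,175.840) → (220.166,159.207) → (199.841,143.141) → (184.418,134.808)

[2] `<path>` line segment, #0000ff→cut S787 F1093: (50.574,185.846) → (215.675,153.611)

[3] `<polygon>` regular polygon, #ff0000→score S506 F2518: (165.876,86.219) → (172.304,75.405) → (166.153,64.431) → (153.574,64.271) → (147.146,75.085) → (153.297,86.059) → (165.876,86.219) (closed)

[4] `<path>` open polyline, #ff8800→engrave S269 F3506: (274.818,62.231) → (24.793,40.422) → (65.786,176.318) → (159.505,50.746)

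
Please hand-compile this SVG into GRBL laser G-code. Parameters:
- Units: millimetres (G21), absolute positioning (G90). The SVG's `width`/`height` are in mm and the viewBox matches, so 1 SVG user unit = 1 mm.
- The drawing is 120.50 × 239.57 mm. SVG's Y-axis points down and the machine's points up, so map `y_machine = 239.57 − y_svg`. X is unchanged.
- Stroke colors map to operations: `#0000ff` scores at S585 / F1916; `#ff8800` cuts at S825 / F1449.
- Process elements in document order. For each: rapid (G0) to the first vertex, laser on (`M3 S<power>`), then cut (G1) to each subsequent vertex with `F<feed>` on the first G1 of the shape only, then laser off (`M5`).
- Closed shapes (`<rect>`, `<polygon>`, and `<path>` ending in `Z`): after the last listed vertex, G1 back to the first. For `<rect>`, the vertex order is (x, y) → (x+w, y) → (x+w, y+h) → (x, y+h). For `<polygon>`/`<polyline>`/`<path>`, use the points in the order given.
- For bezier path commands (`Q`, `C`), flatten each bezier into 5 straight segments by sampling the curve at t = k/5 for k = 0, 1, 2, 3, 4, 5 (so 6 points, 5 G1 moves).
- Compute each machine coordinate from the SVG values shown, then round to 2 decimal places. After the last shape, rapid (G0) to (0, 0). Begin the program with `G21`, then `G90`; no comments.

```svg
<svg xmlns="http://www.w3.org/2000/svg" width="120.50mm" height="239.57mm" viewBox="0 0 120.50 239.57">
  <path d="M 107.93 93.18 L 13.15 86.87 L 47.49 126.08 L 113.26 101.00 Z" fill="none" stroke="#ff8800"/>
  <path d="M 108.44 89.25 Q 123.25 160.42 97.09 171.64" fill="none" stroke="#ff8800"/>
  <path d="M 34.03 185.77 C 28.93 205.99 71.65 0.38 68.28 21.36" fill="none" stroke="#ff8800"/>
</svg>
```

viewBox `0 0 120.50 239.57` with mm width/height → 1 unit = 1 mm. Flip: y_m = 239.57 − y_svg.

**Shape 1** — `<path>` closed polygon, stroke `#ff8800` → cut (S825, F1449). Machine vertices: (107.93,146.39) → (13.15,152.70) → (47.49,113.49) → (113.26,138.57) → (107.93,146.39). Closed: final G1 returns to the first vertex.

**Shape 2** — `<path>` quadratic bezier, stroke `#ff8800` → cut (S825, F1449). Control points (SVG): P0=(108.44,89.25), P1=(123.25,160.42), P2=(97.09,171.64); sampled at t=k/5. Machine vertices: (108.44,150.32) → (112.73,124.25) → (113.73,102.98) → (111.46,86.50) → (105.92,74.82) → (97.09,67.93). Open path.

**Shape 3** — `<path>` cubic bezier, stroke `#ff8800` → cut (S825, F1449). Control points (SVG): P0=(34.03,185.77), P1=(28.93,205.99), P2=(71.65,0.38), P3=(68.28,21.36); sampled at t=k/5. Machine vertices: (34.03,53.80) → (35.96,65.15) → (44.85,108.98) → (56.21,163.58) → (65.52,207.23) → (68.28,218.21). Open path.

G21
G90
G0 X107.93 Y146.39
M3 S825
G1 X13.15 Y152.70 F1449
G1 X47.49 Y113.49
G1 X113.26 Y138.57
G1 X107.93 Y146.39
M5
G0 X108.44 Y150.32
M3 S825
G1 X112.73 Y124.25 F1449
G1 X113.73 Y102.98
G1 X111.46 Y86.50
G1 X105.92 Y74.82
G1 X97.09 Y67.93
M5
G0 X34.03 Y53.80
M3 S825
G1 X35.96 Y65.15 F1449
G1 X44.85 Y108.98
G1 X56.21 Y163.58
G1 X65.52 Y207.23
G1 X68.28 Y218.21
M5
G0 X0.00 Y0.00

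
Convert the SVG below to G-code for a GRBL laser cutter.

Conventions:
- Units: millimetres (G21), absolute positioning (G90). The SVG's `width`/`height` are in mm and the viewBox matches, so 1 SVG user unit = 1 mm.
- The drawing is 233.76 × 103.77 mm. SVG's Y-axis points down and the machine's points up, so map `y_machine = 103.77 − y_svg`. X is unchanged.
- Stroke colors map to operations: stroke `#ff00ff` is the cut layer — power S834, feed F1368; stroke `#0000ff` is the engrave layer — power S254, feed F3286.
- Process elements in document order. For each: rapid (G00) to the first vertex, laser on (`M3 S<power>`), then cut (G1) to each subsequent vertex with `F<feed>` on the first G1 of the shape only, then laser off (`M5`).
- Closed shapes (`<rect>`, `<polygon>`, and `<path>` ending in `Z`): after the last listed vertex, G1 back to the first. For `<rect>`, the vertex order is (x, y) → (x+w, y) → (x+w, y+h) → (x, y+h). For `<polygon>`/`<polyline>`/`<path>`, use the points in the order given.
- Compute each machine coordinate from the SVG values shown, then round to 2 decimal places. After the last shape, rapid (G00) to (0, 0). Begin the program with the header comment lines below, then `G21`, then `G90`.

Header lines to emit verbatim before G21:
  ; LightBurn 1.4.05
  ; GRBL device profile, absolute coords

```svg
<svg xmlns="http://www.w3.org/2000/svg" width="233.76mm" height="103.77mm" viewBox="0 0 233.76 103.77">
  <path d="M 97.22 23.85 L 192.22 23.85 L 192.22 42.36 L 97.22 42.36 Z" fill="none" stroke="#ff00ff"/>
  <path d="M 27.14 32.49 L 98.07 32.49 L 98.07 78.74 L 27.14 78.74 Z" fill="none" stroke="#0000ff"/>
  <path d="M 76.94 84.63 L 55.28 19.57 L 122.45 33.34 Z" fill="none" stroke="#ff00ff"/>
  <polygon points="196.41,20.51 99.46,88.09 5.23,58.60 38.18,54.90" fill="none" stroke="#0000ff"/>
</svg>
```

; LightBurn 1.4.05
; GRBL device profile, absolute coords
G21
G90
G00 X97.22 Y79.92
M3 S834
G1 X192.22 Y79.92 F1368
G1 X192.22 Y61.41
G1 X97.22 Y61.41
G1 X97.22 Y79.92
M5
G00 X27.14 Y71.28
M3 S254
G1 X98.07 Y71.28 F3286
G1 X98.07 Y25.03
G1 X27.14 Y25.03
G1 X27.14 Y71.28
M5
G00 X76.94 Y19.14
M3 S834
G1 X55.28 Y84.20 F1368
G1 X122.45 Y70.43
G1 X76.94 Y19.14
M5
G00 X196.41 Y83.26
M3 S254
G1 X99.46 Y15.68 F3286
G1 X5.23 Y45.17
G1 X38.18 Y48.87
G1 X196.41 Y83.26
M5
G00 X0.00 Y0.00

Since the viewBox matches the mm dimensions, user units are millimetres directly. The only transform is the Y-flip y_m = 103.77 − y_svg.

Shape 1 is a rectangle drawn with `<path>`. Its stroke #ff00ff means cut at S834, F1368. After flipping Y the toolpath is (97.22,79.92) → (192.22,79.92) → (192.22,61.41) → (97.22,61.41) → (97.22,79.92), returning to the start.

Shape 2 is a rectangle drawn with `<path>`. Its stroke #0000ff means engrave at S254, F3286. After flipping Y the toolpath is (27.14,71.28) → (98.07,71.28) → (98.07,25.03) → (27.14,25.03) → (27.14,71.28), returning to the start.

Shape 3 is a regular polygon drawn with `<path>`. Its stroke #ff00ff means cut at S834, F1368. After flipping Y the toolpath is (76.94,19.14) → (55.28,84.20) → (122.45,70.43) → (76.94,19.14), returning to the start.

Shape 4 is a closed polygon drawn with `<polygon>`. Its stroke #0000ff means engrave at S254, F3286. After flipping Y the toolpath is (196.41,83.26) → (99.46,15.68) → (5.23,45.17) → (38.18,48.87) → (196.41,83.26), returning to the start.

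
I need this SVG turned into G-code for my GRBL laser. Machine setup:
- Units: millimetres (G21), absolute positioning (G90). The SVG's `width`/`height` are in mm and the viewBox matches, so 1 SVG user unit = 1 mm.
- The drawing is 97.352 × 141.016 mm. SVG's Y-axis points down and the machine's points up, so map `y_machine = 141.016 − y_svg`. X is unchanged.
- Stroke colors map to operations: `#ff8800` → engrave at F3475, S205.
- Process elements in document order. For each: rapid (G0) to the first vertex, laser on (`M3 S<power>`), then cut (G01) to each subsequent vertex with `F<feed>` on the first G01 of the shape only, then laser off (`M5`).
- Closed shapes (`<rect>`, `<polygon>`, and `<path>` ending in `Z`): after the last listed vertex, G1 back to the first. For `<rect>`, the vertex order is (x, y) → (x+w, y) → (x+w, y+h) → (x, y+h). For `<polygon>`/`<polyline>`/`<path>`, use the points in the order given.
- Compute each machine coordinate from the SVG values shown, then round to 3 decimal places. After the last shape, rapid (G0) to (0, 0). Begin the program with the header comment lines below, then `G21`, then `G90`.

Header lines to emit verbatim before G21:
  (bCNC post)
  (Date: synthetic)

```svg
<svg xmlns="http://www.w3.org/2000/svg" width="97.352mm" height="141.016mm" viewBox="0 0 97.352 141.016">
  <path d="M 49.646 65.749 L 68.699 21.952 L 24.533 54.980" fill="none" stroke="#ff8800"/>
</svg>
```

1 u = 1 mm; y_m = 141.016 − y.

[1] `<path>` open polyline, #ff8800→engrave S205 F3475: (49.646,75.267) → (68.699,119.064) → (24.533,86.036)

(bCNC post)
(Date: synthetic)
G21
G90
G0 X49.646 Y75.267
M3 S205
G01 X68.699 Y119.064 F3475
G01 X24.533 Y86.036
M5
G0 X0.000 Y0.000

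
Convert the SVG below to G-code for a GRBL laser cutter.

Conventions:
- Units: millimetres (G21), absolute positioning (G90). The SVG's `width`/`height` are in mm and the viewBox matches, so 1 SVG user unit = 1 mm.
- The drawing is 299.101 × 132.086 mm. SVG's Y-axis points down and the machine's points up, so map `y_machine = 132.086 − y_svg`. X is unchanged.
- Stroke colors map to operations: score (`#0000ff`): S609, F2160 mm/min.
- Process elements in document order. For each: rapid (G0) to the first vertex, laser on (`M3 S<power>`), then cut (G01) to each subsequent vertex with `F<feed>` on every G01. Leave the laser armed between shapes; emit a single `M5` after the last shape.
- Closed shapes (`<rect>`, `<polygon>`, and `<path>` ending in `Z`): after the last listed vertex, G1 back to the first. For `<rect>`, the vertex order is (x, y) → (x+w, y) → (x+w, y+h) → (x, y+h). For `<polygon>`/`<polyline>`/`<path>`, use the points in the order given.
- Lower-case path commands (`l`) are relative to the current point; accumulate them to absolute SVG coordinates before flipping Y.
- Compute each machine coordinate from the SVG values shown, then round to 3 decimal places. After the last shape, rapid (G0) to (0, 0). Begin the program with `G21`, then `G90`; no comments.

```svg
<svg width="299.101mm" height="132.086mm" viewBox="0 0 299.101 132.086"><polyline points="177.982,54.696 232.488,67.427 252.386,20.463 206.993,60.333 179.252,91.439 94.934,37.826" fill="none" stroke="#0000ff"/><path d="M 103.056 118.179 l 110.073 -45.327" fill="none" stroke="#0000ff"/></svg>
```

Since the viewBox matches the mm dimensions, user units are millimetres directly. The only transform is the Y-flip y_m = 132.086 − y_svg.

Shape 1 is a open polyline drawn with `<polyline>`. Its stroke #0000ff means score at S609, F2160. After flipping Y the toolpath is (177.982,77.390) → (232.488,64.659) → (252.386,111.623) → (206.993,71.753) → (179.252,40.647) → (94.934,94.260).

Shape 2 is a line segment drawn with `<path>`. Its stroke #0000ff means score at S609, F2160. After flipping Y the toolpath is (103.056,13.907) → (213.129,59.234).

G21
G90
G0 X177.982 Y77.390
M3 S609
G01 X232.488 Y64.659 F2160
G01 X252.386 Y111.623 F2160
G01 X206.993 Y71.753 F2160
G01 X179.252 Y40.647 F2160
G01 X94.934 Y94.260 F2160
G0 X103.056 Y13.907
M3 S609
G01 X213.129 Y59.234 F2160
M5
G0 X0.000 Y0.000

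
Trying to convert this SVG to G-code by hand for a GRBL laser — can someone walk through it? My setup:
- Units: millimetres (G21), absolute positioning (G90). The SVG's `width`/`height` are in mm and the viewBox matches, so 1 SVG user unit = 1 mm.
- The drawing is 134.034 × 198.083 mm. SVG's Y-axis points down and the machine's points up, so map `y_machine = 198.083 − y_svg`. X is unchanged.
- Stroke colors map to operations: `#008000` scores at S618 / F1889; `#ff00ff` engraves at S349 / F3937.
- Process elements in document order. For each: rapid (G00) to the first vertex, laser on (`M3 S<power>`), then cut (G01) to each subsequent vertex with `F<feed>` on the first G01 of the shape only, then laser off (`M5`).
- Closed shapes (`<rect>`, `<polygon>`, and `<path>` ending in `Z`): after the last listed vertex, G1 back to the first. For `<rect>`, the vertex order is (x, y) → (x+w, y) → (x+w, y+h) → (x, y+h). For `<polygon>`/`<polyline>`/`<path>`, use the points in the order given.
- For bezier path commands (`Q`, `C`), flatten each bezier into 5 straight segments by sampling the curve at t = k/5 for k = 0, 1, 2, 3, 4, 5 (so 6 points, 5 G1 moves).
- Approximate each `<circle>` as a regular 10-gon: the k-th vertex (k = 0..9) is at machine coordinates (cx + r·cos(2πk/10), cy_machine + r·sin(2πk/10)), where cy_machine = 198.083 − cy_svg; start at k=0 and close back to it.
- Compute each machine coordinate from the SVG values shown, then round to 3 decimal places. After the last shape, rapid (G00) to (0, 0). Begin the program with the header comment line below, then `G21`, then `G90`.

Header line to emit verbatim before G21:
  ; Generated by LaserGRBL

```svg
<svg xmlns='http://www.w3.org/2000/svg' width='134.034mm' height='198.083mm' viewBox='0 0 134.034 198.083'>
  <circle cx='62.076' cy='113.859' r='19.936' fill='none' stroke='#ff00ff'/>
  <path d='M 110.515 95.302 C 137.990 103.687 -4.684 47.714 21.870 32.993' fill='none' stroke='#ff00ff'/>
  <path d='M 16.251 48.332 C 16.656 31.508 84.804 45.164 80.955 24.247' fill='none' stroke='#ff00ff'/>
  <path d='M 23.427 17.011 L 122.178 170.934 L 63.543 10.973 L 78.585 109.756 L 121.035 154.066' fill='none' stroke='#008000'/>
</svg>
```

; Generated by LaserGRBL
G21
G90
G00 X82.012 Y84.224
M3 S349
G01 X78.205 Y95.942 F3937
G01 X68.237 Y103.184
G01 X55.915 Y103.184
G01 X45.947 Y95.942
G01 X42.140 Y84.224
G01 X45.947 Y72.506
G01 X55.915 Y65.264
G01 X68.237 Y65.264
G01 X78.205 Y72.506
G01 X82.012 Y84.224
M5
G00 X110.515 Y102.781
M3 S349
G01 X109.297 Y104.628 F3937
G01 X83.534 Y116.852
G01 X49.515 Y134.383
G01 X23.530 Y152.152
G01 X21.870 Y165.090
M5
G00 X16.251 Y149.751
M3 S349
G01 X23.505 Y156.708 F3937
G01 X40.310 Y159.473
G01 X59.959 Y161.167
G01 X75.743 Y164.914
G01 X80.955 Y173.836
M5
G00 X23.427 Y181.072
M3 S618
G01 X122.178 Y27.149 F1889
G01 X63.543 Y187.110
G01 X78.585 Y88.327
G01 X121.035 Y44.017
M5
G00 X0.000 Y0.000

Since the viewBox matches the mm dimensions, user units are millimetres directly. The only transform is the Y-flip y_m = 198.083 − y_svg.

Shape 1 is a circle drawn with `<circle>`. Its stroke #ff00ff means engrave at S349, F3937. After flipping Y the toolpath is (82.012,84.224) → (78.205,95.942) → (68.237,103.184) → (55.915,103.184) → (45.947,95.942) → (42.140,84.224) → (45.947,72.506) → (55.915,65.264) → (68.237,65.264) → (78.205,72.506) → (82.012,84.224), returning to the start.

Shape 2 is a cubic bezier drawn with `<path>`. Its stroke #ff00ff means engrave at S349, F3937. After flipping Y the toolpath is (110.515,102.781) → (109.297,104.628) → (83.534,116.852) → (49.515,134.383) → (23.530,152.152) → (21.870,165.090).

Shape 3 is a cubic bezier drawn with `<path>`. Its stroke #ff00ff means engrave at S349, F3937. After flipping Y the toolpath is (16.251,149.751) → (23.505,156.708) → (40.310,159.473) → (59.959,161.167) → (75.743,164.914) → (80.955,173.836).

Shape 4 is a open polyline drawn with `<path>`. Its stroke #008000 means score at S618, F1889. After flipping Y the toolpath is (23.427,181.072) → (122.178,27.149) → (63.543,187.110) → (78.585,88.327) → (121.035,44.017).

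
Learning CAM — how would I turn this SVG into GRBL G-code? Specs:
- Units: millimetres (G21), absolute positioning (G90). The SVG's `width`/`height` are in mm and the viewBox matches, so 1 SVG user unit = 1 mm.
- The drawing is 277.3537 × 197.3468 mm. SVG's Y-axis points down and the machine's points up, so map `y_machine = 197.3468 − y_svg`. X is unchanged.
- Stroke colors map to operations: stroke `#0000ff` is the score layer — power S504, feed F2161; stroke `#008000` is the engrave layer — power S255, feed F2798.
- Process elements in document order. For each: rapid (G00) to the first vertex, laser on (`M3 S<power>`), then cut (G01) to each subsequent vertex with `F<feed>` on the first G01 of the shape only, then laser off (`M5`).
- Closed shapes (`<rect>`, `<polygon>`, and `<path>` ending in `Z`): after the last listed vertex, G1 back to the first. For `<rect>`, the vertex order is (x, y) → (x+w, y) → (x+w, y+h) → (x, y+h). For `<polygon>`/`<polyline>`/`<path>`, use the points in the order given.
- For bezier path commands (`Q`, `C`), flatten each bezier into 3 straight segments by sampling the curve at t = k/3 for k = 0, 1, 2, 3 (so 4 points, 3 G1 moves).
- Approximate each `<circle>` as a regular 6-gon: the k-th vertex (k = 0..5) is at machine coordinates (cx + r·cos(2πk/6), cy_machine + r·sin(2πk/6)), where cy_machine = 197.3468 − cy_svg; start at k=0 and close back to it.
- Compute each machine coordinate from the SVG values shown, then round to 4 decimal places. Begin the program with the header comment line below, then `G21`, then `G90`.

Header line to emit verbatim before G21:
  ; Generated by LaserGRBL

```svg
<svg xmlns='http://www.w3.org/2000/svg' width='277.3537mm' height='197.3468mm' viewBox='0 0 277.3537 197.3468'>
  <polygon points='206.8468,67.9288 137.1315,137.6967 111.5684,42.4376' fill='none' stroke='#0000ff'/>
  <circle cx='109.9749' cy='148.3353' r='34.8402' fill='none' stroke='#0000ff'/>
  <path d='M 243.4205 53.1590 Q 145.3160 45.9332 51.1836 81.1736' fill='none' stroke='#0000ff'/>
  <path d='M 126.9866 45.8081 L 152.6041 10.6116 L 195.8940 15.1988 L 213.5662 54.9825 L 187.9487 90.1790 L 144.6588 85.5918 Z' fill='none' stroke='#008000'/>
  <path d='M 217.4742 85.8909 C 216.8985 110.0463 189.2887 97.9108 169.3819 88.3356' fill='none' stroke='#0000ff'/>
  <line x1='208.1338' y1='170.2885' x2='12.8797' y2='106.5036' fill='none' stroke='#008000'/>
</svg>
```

Since the viewBox matches the mm dimensions, user units are millimetres directly. The only transform is the Y-flip y_m = 197.3468 − y_svg.

Shape 1 is a regular polygon drawn with `<polygon>`. Its stroke #0000ff means score at S504, F2161. After flipping Y the toolpath is (206.8468,129.4180) → (137.1315,59.6501) → (111.5684,154.9092) → (206.8468,129.4180), returning to the start.

Shape 2 is a circle drawn with `<circle>`. Its stroke #0000ff means score at S504, F2161. After flipping Y the toolpath is (144.8151,49.0115) → (127.3950,79.1840) → (92.5548,79.1840) → (75.1347,49.0115) → (92.5548,18.8390) → (127.3950,18.8390) → (144.8151,49.0115), returning to the start.

Shape 3 is a quadratic bezier drawn with `<path>`. Its stroke #0000ff means score at S504, F2161. After flipping Y the toolpath is (243.4205,144.1878) → (178.4588,144.2865) → (114.3799,134.9483) → (51.1836,116.1732).

Shape 4 is a regular polygon drawn with `<path>`. Its stroke #008000 means engrave at S255, F2798. After flipping Y the toolpath is (126.9866,151.5387) → (152.6041,186.7352) → (195.8940,182.1480) → (213.5662,142.3643) → (187.9487,107.1678) → (144.6588,111.7550) → (126.9866,151.5387), returning to the start.

Shape 5 is a cubic bezier drawn with `<path>`. Its stroke #0000ff means score at S504, F2161. After flipping Y the toolpath is (217.4742,111.4559) → (209.1737,97.9585) → (190.5698,100.0215) → (169.3819,109.0112).

Shape 6 is a line segment drawn with `<line>`. Its stroke #008000 means engrave at S255, F2798. After flipping Y the toolpath is (208.1338,27.0583) → (12.8797,90.8432).

; Generated by LaserGRBL
G21
G90
G00 X206.8468 Y129.4180
M3 S504
G01 X137.1315 Y59.6501 F2161
G01 X111.5684 Y154.9092
G01 X206.8468 Y129.4180
M5
G00 X144.8151 Y49.0115
M3 S504
G01 X127.3950 Y79.1840 F2161
G01 X92.5548 Y79.1840
G01 X75.1347 Y49.0115
G01 X92.5548 Y18.8390
G01 X127.3950 Y18.8390
G01 X144.8151 Y49.0115
M5
G00 X243.4205 Y144.1878
M3 S504
G01 X178.4588 Y144.2865 F2161
G01 X114.3799 Y134.9483
G01 X51.1836 Y116.1732
M5
G00 X126.9866 Y151.5387
M3 S255
G01 X152.6041 Y186.7352 F2798
G01 X195.8940 Y182.1480
G01 X213.5662 Y142.3643
G01 X187.9487 Y107.1678
G01 X144.6588 Y111.7550
G01 X126.9866 Y151.5387
M5
G00 X217.4742 Y111.4559
M3 S504
G01 X209.1737 Y97.9585 F2161
G01 X190.5698 Y100.0215
G01 X169.3819 Y109.0112
M5
G00 X208.1338 Y27.0583
M3 S255
G01 X12.8797 Y90.8432 F2798
M5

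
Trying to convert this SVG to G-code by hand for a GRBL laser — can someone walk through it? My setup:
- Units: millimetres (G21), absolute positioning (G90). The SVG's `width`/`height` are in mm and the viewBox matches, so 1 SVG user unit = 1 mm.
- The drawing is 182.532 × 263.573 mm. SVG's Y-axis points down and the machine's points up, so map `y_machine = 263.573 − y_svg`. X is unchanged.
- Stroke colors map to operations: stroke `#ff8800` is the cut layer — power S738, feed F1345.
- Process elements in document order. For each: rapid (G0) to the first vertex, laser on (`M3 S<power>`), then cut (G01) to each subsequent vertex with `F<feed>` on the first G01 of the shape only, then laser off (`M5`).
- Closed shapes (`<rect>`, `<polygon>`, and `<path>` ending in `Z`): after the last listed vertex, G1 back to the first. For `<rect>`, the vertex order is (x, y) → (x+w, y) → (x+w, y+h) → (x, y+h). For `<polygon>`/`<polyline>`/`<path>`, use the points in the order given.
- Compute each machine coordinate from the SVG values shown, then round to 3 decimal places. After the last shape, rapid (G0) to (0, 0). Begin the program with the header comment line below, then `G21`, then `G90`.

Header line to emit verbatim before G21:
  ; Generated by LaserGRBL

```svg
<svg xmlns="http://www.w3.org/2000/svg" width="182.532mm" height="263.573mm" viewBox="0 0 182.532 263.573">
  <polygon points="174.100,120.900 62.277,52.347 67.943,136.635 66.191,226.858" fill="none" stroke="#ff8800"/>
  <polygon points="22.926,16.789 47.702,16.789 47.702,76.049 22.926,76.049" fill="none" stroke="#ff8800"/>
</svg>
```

viewBox `0 0 182.532 263.573` with mm width/height → 1 unit = 1 mm. Flip: y_m = 263.573 − y_svg.

**Shape 1** — `<polygon>` closed polygon, stroke `#ff8800` → cut (S738, F1345). Machine vertices: (174.100,142.673) → (62.277,211.226) → (67.943,126.938) → (66.191,36.715) → (174.100,142.673). Closed: final G1 returns to the first vertex.

**Shape 2** — `<polygon>` rectangle, stroke `#ff8800` → cut (S738, F1345). Machine vertices: (22.926,246.784) → (47.702,246.784) → (47.702,187.524) → (22.926,187.524) → (22.926,246.784). Closed: final G1 returns to the first vertex.

; Generated by LaserGRBL
G21
G90
G0 X174.100 Y142.673
M3 S738
G01 X62.277 Y211.226 F1345
G01 X67.943 Y126.938
G01 X66.191 Y36.715
G01 X174.100 Y142.673
M5
G0 X22.926 Y246.784
M3 S738
G01 X47.702 Y246.784 F1345
G01 X47.702 Y187.524
G01 X22.926 Y187.524
G01 X22.926 Y246.784
M5
G0 X0.000 Y0.000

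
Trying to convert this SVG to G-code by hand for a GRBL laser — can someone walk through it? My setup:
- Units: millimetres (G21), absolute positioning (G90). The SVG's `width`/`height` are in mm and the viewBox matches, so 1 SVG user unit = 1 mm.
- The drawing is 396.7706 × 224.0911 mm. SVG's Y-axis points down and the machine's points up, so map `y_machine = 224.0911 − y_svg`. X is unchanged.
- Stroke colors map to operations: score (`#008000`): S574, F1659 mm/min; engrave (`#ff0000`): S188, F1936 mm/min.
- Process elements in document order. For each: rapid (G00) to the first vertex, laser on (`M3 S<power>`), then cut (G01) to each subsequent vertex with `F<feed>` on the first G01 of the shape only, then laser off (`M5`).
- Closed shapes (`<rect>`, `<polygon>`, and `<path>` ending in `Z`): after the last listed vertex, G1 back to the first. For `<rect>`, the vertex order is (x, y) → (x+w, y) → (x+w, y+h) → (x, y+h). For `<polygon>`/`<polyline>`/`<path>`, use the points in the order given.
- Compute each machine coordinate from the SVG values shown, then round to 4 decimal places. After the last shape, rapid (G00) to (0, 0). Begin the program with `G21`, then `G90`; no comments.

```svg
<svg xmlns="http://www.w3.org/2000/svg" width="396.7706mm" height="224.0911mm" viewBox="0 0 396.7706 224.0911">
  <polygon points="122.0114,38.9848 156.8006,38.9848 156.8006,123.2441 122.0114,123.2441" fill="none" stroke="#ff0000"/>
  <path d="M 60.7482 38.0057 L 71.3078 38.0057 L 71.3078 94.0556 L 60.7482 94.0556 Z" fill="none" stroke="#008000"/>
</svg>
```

Since the viewBox matches the mm dimensions, user units are millimetres directly. The only transform is the Y-flip y_m = 224.0911 − y_svg.

Shape 1 is a rectangle drawn with `<polygon>`. Its stroke #ff0000 means engrave at S188, F1936. After flipping Y the toolpath is (122.0114,185.1063) → (156.8006,185.1063) → (156.8006,100.8470) → (122.0114,100.8470) → (122.0114,185.1063), returning to the start.

Shape 2 is a rectangle drawn with `<path>`. Its stroke #008000 means score at S574, F1659. After flipping Y the toolpath is (60.7482,186.0854) → (71.3078,186.0854) → (71.3078,130.0355) → (60.7482,130.0355) → (60.7482,186.0854), returning to the start.

G21
G90
G00 X122.0114 Y185.1063
M3 S188
G01 X156.8006 Y185.1063 F1936
G01 X156.8006 Y100.8470
G01 X122.0114 Y100.8470
G01 X122.0114 Y185.1063
M5
G00 X60.7482 Y186.0854
M3 S574
G01 X71.3078 Y186.0854 F1659
G01 X71.3078 Y130.0355
G01 X60.7482 Y130.0355
G01 X60.7482 Y186.0854
M5
G00 X0.0000 Y0.0000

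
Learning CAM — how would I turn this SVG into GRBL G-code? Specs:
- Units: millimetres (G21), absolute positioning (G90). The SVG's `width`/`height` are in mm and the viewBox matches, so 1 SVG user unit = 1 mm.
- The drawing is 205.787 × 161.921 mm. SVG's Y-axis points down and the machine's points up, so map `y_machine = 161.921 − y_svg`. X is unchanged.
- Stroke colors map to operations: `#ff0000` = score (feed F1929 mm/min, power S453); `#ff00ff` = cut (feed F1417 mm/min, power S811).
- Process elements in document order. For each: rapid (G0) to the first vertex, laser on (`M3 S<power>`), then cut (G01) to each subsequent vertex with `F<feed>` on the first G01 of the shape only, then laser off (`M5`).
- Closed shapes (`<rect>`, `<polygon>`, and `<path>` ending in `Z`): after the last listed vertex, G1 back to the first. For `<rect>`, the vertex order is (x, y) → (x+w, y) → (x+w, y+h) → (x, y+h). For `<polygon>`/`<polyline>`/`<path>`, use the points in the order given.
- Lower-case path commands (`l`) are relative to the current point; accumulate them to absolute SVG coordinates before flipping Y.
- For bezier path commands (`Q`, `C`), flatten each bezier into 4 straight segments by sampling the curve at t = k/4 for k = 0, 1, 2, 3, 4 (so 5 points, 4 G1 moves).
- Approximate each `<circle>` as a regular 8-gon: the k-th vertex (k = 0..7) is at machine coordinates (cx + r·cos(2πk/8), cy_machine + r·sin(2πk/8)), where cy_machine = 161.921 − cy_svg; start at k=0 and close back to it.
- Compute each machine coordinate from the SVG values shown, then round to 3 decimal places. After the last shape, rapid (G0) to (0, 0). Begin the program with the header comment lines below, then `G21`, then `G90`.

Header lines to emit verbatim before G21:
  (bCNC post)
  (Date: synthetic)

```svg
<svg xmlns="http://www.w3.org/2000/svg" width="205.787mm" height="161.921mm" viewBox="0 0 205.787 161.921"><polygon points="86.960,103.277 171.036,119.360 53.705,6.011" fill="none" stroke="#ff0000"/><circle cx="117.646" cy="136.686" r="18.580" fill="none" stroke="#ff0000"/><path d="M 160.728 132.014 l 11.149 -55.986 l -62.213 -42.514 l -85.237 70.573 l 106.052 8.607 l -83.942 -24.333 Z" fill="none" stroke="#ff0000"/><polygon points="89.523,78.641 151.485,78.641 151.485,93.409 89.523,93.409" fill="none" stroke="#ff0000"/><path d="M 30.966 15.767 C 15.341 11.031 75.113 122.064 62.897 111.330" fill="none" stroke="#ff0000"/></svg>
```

viewBox `0 0 205.787 161.921` with mm width/height → 1 unit = 1 mm. Flip: y_m = 161.921 − y_svg.

**Shape 1** — `<polygon>` closed polygon, stroke `#ff0000` → score (S453, F1929). Machine vertices: (86.960,58.644) → (171.036,42.561) → (53.705,155.910) → (86.960,58.644). Closed: final G1 returns to the first vertex.

**Shape 2** — `<circle>` circle, stroke `#ff0000` → score (S453, F1929). Machine vertices: (136.226,25.235) → (130.784,38.373) → (117.646,43.815) → (104.508,38.373) → (99.066,25.235) → (104.508,12.097) → (117.646,6.655) → (130.784,12.097) → (136.226,25.235). Closed: final G1 returns to the first vertex.

**Shape 3** — `<path>` closed polygon, stroke `#ff0000` → score (S453, F1929). Machine vertices: (160.728,29.907) → (171.877,85.893) → (109.664,128.407) → (24.427,57.834) → (130.479,49.227) → (46.537,73.560) → (160.728,29.907). Closed: final G1 returns to the first vertex.

**Shape 4** — `<polygon>` rectangle, stroke `#ff0000` → score (S453, F1929). Machine vertices: (89.523,83.280) → (151.485,83.280) → (151.485,68.512) → (89.523,68.512) → (89.523,83.280). Closed: final G1 returns to the first vertex.

**Shape 5** — `<path>` cubic bezier, stroke `#ff0000` → score (S453, F1929). Control points (SVG): P0=(30.966,15.767), P1=(15.341,11.031), P2=(75.113,122.064), P3=(62.897,111.330); sampled at t=k/4. Machine vertices: (30.966,146.154) → (31.081,131.711) → (45.653,96.123) → (60.864,61.660) → (62.897,50.591). Open path.

(bCNC post)
(Date: synthetic)
G21
G90
G0 X86.960 Y58.644
M3 S453
G01 X171.036 Y42.561 F1929
G01 X53.705 Y155.910
G01 X86.960 Y58.644
M5
G0 X136.226 Y25.235
M3 S453
G01 X130.784 Y38.373 F1929
G01 X117.646 Y43.815
G01 X104.508 Y38.373
G01 X99.066 Y25.235
G01 X104.508 Y12.097
G01 X117.646 Y6.655
G01 X130.784 Y12.097
G01 X136.226 Y25.235
M5
G0 X160.728 Y29.907
M3 S453
G01 X171.877 Y85.893 F1929
G01 X109.664 Y128.407
G01 X24.427 Y57.834
G01 X130.479 Y49.227
G01 X46.537 Y73.560
G01 X160.728 Y29.907
M5
G0 X89.523 Y83.280
M3 S453
G01 X151.485 Y83.280 F1929
G01 X151.485 Y68.512
G01 X89.523 Y68.512
G01 X89.523 Y83.280
M5
G0 X30.966 Y146.154
M3 S453
G01 X31.081 Y131.711 F1929
G01 X45.653 Y96.123
G01 X60.864 Y61.660
G01 X62.897 Y50.591
M5
G0 X0.000 Y0.000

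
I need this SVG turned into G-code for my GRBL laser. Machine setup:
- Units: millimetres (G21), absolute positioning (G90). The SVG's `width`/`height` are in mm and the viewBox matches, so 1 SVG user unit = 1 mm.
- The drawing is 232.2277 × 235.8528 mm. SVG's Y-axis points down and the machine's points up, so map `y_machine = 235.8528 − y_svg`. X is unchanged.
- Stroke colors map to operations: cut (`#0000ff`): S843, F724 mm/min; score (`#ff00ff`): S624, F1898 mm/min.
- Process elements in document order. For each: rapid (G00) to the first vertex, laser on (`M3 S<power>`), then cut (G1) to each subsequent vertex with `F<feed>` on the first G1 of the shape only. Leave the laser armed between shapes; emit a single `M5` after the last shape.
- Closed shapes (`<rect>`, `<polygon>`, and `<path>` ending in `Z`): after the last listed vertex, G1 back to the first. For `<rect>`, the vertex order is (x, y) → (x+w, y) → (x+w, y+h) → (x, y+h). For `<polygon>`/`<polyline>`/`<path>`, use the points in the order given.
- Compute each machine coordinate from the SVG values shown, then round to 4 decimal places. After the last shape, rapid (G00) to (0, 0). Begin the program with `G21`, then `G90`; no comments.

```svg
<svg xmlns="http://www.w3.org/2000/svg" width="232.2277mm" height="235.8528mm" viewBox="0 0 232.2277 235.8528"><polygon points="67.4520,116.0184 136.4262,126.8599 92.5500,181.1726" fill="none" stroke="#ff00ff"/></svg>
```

G21
G90
G00 X67.4520 Y119.8344
M3 S624
G1 X136.4262 Y108.9929 F1898
G1 X92.5500 Y54.6802
G1 X67.4520 Y119.8344
M5
G00 X0.0000 Y0.0000

viewBox `0 0 232.2277 235.8528` with mm width/height → 1 unit = 1 mm. Flip: y_m = 235.8528 − y_svg.

**Shape 1** — `<polygon>` regular polygon, stroke `#ff00ff` → score (S624, F1898). Machine vertices: (67.4520,119.8344) → (136.4262,108.9929) → (92.5500,54.6802) → (67.4520,119.8344). Closed: final G1 returns to the first vertex.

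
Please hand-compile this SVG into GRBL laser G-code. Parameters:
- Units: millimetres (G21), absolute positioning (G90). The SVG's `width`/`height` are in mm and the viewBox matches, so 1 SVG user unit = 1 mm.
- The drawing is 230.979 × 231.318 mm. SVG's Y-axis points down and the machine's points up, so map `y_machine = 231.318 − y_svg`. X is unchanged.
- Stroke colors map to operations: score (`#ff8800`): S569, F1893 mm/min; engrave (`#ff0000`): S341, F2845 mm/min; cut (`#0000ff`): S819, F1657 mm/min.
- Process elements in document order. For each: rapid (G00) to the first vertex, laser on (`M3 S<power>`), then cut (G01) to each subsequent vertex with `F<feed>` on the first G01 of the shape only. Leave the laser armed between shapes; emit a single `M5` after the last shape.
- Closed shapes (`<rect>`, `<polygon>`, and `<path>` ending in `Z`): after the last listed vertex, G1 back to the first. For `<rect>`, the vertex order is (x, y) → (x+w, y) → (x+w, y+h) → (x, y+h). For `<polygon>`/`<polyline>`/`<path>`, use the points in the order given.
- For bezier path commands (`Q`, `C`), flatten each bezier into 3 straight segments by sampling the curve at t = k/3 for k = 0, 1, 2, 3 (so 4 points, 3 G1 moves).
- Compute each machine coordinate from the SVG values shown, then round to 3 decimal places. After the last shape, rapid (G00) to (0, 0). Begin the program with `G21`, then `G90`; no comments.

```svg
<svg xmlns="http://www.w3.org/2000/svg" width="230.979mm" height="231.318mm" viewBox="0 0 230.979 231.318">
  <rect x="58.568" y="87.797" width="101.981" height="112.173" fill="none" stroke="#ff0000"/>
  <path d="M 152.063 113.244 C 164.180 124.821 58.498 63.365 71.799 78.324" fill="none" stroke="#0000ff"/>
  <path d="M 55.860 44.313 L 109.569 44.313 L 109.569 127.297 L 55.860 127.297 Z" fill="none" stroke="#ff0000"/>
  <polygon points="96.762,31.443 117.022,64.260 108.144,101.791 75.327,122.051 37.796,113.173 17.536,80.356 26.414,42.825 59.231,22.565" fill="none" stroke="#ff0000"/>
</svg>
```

G21
G90
G00 X58.568 Y143.521
M3 S341
G01 X160.549 Y143.521 F2845
G01 X160.549 Y31.348
G01 X58.568 Y31.348
G01 X58.568 Y143.521
G00 X152.063 Y118.074
M3 S819
G01 X133.683 Y125.306 F1657
G01 X89.389 Y148.016
G01 X71.799 Y152.994
G00 X55.860 Y187.005
M3 S341
G01 X109.569 Y187.005 F2845
G01 X109.569 Y104.021
G01 X55.860 Y104.021
G01 X55.860 Y187.005
G00 X96.762 Y199.875
M3 S341
G01 X117.022 Y167.058 F2845
G01 X108.144 Y129.527
G01 X75.327 Y109.267
G01 X37.796 Y118.145
G01 X17.536 Y150.962
G01 X26.414 Y188.493
G01 X59.231 Y208.753
G01 X96.762 Y199.875
M5
G00 X0.000 Y0.000

viewBox `0 0 230.979 231.318` with mm width/height → 1 unit = 1 mm. Flip: y_m = 231.318 − y_svg.

**Shape 1** — `<rect>` rectangle, stroke `#ff0000` → engrave (S341, F2845). Machine vertices: (58.568,143.521) → (160.549,143.521) → (160.549,31.348) → (58.568,31.348) → (58.568,143.521). Closed: final G1 returns to the first vertex.

**Shape 2** — `<path>` cubic bezier, stroke `#0000ff` → cut (S819, F1657). Control points (SVG): P0=(152.063,113.244), P1=(164.180,124.821), P2=(58.498,63.365), P3=(71.799,78.324); sampled at t=k/3. Machine vertices: (152.063,118.074) → (133.683,125.306) → (89.389,148.016) → (71.799,152.994). Open path.

**Shape 3** — `<path>` rectangle, stroke `#ff0000` → engrave (S341, F2845). Machine vertices: (55.860,187.005) → (109.569,187.005) → (109.569,104.021) → (55.860,104.021) → (55.860,187.005). Closed: final G1 returns to the first vertex.

**Shape 4** — `<polygon>` regular polygon, stroke `#ff0000` → engrave (S341, F2845). Machine vertices: (96.762,199.875) → (117.022,167.058) → (108.144,129.527) → (75.327,109.267) → (37.796,118.145) → (17.536,150.962) → (26.414,188.493) → (59.231,208.753) → (96.762,199.875). Closed: final G1 returns to the first vertex.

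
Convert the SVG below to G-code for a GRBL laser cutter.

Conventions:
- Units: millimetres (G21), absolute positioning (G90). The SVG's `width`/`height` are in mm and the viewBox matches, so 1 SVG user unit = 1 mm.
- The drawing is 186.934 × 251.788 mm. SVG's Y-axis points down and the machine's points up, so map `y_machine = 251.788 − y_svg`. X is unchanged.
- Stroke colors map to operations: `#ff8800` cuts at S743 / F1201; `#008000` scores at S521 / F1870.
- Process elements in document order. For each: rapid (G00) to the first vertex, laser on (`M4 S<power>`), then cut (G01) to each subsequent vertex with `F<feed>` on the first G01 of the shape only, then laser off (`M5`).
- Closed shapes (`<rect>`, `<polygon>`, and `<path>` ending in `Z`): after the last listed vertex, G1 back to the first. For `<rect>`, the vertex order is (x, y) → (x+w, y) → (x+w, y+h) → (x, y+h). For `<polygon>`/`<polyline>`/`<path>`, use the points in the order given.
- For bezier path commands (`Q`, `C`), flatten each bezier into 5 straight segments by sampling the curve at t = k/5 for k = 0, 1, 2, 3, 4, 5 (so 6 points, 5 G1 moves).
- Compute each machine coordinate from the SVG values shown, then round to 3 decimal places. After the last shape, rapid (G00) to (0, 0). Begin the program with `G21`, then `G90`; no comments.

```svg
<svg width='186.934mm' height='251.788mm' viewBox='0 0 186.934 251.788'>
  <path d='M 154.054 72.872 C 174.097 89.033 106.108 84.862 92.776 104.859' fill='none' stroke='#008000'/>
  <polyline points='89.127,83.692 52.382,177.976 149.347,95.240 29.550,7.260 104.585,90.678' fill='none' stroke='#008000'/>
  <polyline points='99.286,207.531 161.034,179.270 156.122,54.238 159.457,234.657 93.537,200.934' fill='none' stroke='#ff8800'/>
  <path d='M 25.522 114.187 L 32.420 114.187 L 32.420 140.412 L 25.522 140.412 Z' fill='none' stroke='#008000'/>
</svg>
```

Since the viewBox matches the mm dimensions, user units are millimetres directly. The only transform is the Y-flip y_m = 251.788 − y_svg.

Shape 1 is a cubic bezier drawn with `<path>`. Its stroke #008000 means score at S521, F1870. After flipping Y the toolpath is (154.054,178.916) → (156.657,171.303) → (144.982,166.434) → (125.878,162.173) → (106.193,156.383) → (92.776,146.929).

Shape 2 is a open polyline drawn with `<polyline>`. Its stroke #008000 means score at S521, F1870. After flipping Y the toolpath is (89.127,168.096) → (52.382,73.812) → (149.347,156.548) → (29.550,244.528) → (104.585,161.110).

Shape 3 is a open polyline drawn with `<polyline>`. Its stroke #ff8800 means cut at S743, F1201. After flipping Y the toolpath is (99.286,44.257) → (161.034,72.518) → (156.122,197.550) → (159.457,17.131) → (93.537,50.854).

Shape 4 is a rectangle drawn with `<path>`. Its stroke #008000 means score at S521, F1870. After flipping Y the toolpath is (25.522,137.601) → (32.420,137.601) → (32.420,111.376) → (25.522,111.376) → (25.522,137.601), returning to the start.

G21
G90
G00 X154.054 Y178.916
M4 S521
G01 X156.657 Y171.303 F1870
G01 X144.982 Y166.434
G01 X125.878 Y162.173
G01 X106.193 Y156.383
G01 X92.776 Y146.929
M5
G00 X89.127 Y168.096
M4 S521
G01 X52.382 Y73.812 F1870
G01 X149.347 Y156.548
G01 X29.550 Y244.528
G01 X104.585 Y161.110
M5
G00 X99.286 Y44.257
M4 S743
G01 X161.034 Y72.518 F1201
G01 X156.122 Y197.550
G01 X159.457 Y17.131
G01 X93.537 Y50.854
M5
G00 X25.522 Y137.601
M4 S521
G01 X32.420 Y137.601 F1870
G01 X32.420 Y111.376
G01 X25.522 Y111.376
G01 X25.522 Y137.601
M5
G00 X0.000 Y0.000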